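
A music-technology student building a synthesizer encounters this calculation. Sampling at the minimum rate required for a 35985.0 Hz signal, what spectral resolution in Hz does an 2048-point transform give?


Step 1 — Nyquist sampling rate:
fs = 2 * fmax = 2 * 35985.0 = 71970.0 Hz

Step 2 — DFT bin spacing:
df = fs / N = 71970.0 / 2048 = 35.1416 Hz

35.1416 Hz


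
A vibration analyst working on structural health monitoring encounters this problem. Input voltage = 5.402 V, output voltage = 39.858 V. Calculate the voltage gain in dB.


Voltage gain in dB:
G = 20 * log10(Vout / Vin)
  = 20 * log10(39.858 / 5.402)
  = 20 * log10(7.378378)
  = 20 * 0.867961
  = 17.36 dB

17.36 dB


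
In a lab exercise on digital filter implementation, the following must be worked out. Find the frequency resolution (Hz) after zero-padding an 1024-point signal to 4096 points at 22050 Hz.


Frequency resolution after zero-padding:
N_padded = 1024 * 4 = 4096
df = fs / N_padded
   = 22050 / 4096
   = 5.3833 Hz

5.3833 Hz


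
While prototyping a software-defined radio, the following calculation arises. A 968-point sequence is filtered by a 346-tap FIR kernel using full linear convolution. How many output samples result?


Linear convolution output length:
L = N + M - 1
  = 968 + 346 - 1
  = 1313 samples

1313


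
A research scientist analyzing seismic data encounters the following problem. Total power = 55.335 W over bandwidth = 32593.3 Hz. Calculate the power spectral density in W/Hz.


Power spectral density:
PSD = P / BW
    = 55.335 / 32593.3
    = 0.00169774 W/Hz

0.00169774 W/Hz


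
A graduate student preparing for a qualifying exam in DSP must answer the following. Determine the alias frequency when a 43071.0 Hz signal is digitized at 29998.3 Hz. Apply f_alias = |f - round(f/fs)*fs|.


Compute the nearest integer multiple of fs to the signal:
n = round(43071.0 / 29998.3) = 1
f_alias = |43071.0 - 1 * 29998.3|
        = |43071.0 - 29998.3|
        = 13072.7 Hz

13072.7


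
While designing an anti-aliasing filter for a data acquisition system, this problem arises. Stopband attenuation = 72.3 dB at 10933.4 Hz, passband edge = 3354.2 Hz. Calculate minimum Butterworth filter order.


Butterworth filter order formula:
n = log10(10^(A/10) - 1) / (2 * log10(f_stop/f_pass))
10^(72.3/10) - 1 = 16982435.5246
f_stop/f_pass = 10933.4 / 3354.2 = 3.2596
n = 7.0445 -> ceil = 8

8


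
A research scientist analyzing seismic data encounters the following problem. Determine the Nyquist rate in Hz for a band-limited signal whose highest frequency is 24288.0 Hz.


The Nyquist rate is twice the maximum frequency component.
fs_min = 2 * fmax
      = 2 * 24288.0
      = 48576.0 Hz

48576.0


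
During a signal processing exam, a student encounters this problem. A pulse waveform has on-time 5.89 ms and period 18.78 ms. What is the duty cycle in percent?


Duty cycle as a percentage:
DC = (t_on / T) * 100
   = (5.89 / 18.78) * 100
   = 0.313632 * 100
   = 31.36 %

31.36 %


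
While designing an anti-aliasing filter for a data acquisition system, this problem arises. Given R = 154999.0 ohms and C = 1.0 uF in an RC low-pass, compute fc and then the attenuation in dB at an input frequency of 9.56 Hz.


Step 1 — cutoff frequency:
fc = 1 / (2*pi*R*C)
C = 1.0 uF = 1e-06 F
fc = 1 / (2*pi*154999.0*1e-06)
   = 1.02681 Hz

Step 2 — magnitude at f = 9.56 Hz:
|H(f)| = 1 / sqrt(1 + (f/fc)^2)
f/fc = 9.56 / 1.02681 = 9.310388
|H| = 1 / sqrt(1 + 86.683325) = 0.1067927
|H|_dB = 20*log10(0.1067927) = -19.43 dB

fc = 1.02681 Hz; |H(9.56 Hz)| = -19.43 dB


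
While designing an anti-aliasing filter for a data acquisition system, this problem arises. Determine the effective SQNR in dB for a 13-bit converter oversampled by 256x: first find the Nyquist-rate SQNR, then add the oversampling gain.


Step 1 — baseline SQNR at Nyquist:
SQNR_base = 6.02*N + 1.76
          = 6.02*13 + 1.76
          = 80.02 dB

Step 2 — oversampling processing gain:
G = 10*log10(OSR) = 10*log10(256) = 24.08 dB

Step 3 — total:
SQNR_total = 80.02 + 24.08 = 104.1 dB

Base SQNR = 80.02 dB; oversampled SQNR = 104.1 dB


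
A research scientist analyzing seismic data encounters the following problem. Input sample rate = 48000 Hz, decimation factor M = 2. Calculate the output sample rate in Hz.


Decimation reduces the sample rate:
fs_out = fs_in / M
       = 48000 / 2
       = 24000.0 Hz

24000.0 Hz


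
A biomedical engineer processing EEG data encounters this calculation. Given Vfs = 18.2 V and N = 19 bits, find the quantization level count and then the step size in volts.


Step 1 — number of quantization levels:
L = 2^N = 2^19 = 524288

Step 2 — LSB step size:
delta = Vfs / L
      = 18.2 / 524288
      = 3.471e-05 V

Levels = 524288; step size = 3.471e-05 V


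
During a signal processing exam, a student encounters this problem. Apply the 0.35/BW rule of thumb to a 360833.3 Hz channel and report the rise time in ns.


Rise time from bandwidth relationship:
tr = 0.35 / BW
   = 0.35 / 360833.3
   = 9.699769949e-07 s
   = 969.977 ns

969.977 ns


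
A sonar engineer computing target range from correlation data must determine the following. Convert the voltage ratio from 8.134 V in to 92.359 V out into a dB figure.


Voltage gain in dB:
G = 20 * log10(Vout / Vin)
  = 20 * log10(92.359 / 8.134)
  = 20 * log10(11.354684)
  = 20 * 1.055175
  = 21.1 dB

21.1 dB


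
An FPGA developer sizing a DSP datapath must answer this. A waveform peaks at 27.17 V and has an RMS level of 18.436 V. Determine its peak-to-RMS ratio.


Crest factor is the ratio of peak to RMS:
CF = V_peak / V_rms
   = 27.17 / 18.436
   = 1.4737

1.4737


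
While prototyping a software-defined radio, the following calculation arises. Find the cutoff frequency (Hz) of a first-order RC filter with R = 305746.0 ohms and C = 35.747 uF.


Cutoff frequency of a first-order RC filter:
fc = 1 / (2 * pi * R * C)
C = 35.747 uF = 3.5747e-05 F
fc = 1 / (2 * pi * 305746.0 * 3.5747e-05)
   = 1 / 68.672088027384
   = 0.014562 Hz

0.014562 Hz


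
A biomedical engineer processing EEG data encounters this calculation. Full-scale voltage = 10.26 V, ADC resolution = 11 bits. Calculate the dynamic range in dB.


Dynamic range from full-scale to LSB:
V_min = V_max / 2^bits = 10.26 / 2^11
DR = 20 * log10(V_max / V_min)
   = 20 * log10(2^11)
   = 20 * 11 * log10(2)
   = 66.23 dB

66.23 dB


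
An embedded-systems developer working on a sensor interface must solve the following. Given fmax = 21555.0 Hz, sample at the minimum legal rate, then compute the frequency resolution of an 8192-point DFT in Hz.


Step 1 — Nyquist sampling rate:
fs = 2 * fmax = 2 * 21555.0 = 43110.0 Hz

Step 2 — DFT bin spacing:
df = fs / N = 43110.0 / 8192 = 5.2625 Hz

5.2625 Hz


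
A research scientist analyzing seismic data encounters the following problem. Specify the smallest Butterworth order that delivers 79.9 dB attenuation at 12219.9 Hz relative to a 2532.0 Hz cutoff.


Butterworth filter order formula:
n = log10(10^(A/10) - 1) / (2 * log10(f_stop/f_pass))
10^(79.9/10) - 1 = 97723721.0956
f_stop/f_pass = 12219.9 / 2532.0 = 4.8262
n = 5.844 -> ceil = 6

6


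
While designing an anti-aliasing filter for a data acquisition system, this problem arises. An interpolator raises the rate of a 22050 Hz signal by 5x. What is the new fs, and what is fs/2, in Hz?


Step 1 — output sample rate after interpolation by L:
fs_out = L * fs_in = 5 * 22050 = 110250 Hz

Step 2 — Nyquist frequency of the output stream:
f_Nyq = fs_out / 2 = 110250 / 2 = 55125.0 Hz

fs_out = 110250 Hz; f_Nyquist = 55125.0 Hz


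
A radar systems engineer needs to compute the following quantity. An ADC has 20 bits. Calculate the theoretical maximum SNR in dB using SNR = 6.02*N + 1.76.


Theoretical SNR for a full-scale sinusoid:
SNR = 6.02 * N + 1.76
    = 6.02 * 20 + 1.76
    = 120.4 + 1.76
    = 122.16 dB

122.16 dB


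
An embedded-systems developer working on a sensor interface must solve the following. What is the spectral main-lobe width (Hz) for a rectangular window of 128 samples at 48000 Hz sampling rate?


Main lobe width for a rectangular window:
Width = 2 * fs / N
      = 2 * 48000 / 128
      = 96000 / 128
      = 750.0 Hz

750.0 Hz


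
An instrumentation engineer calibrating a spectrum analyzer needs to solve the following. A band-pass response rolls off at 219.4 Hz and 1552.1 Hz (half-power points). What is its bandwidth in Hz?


Bandwidth is the difference of -3dB frequencies:
BW = f_high - f_low
   = 1552.1 - 219.4
   = 1332.7 Hz

1332.7 Hz


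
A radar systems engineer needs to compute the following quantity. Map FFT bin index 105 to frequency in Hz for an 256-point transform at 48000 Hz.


Frequency of DFT bin k:
f_k = k * fs / N
    = 105 * 48000 / 256
    = 5040000 / 256
    = 19687.5 Hz

19687.5 Hz


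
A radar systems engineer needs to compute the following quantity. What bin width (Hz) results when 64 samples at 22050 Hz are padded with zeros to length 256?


Frequency resolution after zero-padding:
N_padded = 64 * 4 = 256
df = fs / N_padded
   = 22050 / 256
   = 86.1328 Hz

86.1328 Hz


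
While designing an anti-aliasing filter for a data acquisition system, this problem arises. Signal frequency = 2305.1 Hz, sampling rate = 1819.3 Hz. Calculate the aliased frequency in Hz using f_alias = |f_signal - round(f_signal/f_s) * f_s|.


Compute the nearest integer multiple of fs to the signal:
n = round(2305.1 / 1819.3) = 1
f_alias = |2305.1 - 1 * 1819.3|
        = |2305.1 - 1819.3|
        = 485.8 Hz

485.8


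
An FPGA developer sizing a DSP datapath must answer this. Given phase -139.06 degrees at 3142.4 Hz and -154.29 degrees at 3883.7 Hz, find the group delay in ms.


Group delay from phase difference:
tau = -d(phi)/d(omega)
d(phi) = -15.23 deg = -0.265814 rad
d(omega) = 2*pi*(3883.7 - 3142.4) = 4657.7253 rad/s
tau = -(-0.265814) / 4657.7253
    = 0.0571 ms

0.0571 ms


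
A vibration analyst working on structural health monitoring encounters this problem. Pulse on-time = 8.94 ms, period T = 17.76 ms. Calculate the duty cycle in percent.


Duty cycle as a percentage:
DC = (t_on / T) * 100
   = (8.94 / 17.76) * 100
   = 0.503378 * 100
   = 50.34 %

50.34 %


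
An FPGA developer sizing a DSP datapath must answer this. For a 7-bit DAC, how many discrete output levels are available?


Number of quantization levels = 2^N
= 2^7
= 128

128


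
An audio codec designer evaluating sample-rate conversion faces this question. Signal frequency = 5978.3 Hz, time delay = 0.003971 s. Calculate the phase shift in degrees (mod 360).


Phase shift from frequency and time delay:
phi = 360 * f * t_delay
    = 360 * 5978.3 * 0.003971
    = 8546.34 degrees
    mod 360 = 266.34 degrees

266.34 degrees


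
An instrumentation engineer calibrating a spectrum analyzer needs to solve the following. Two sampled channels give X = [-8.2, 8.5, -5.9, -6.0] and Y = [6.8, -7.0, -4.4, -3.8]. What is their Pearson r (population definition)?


Pearson correlation coefficient (population):
r = cov(X,Y) / (std(X) * std(Y))
Mean X = -2.9, Mean Y = -2.1
Cov(X,Y) = -22.715
Std(X) = 6.645675, Std(Y) = 5.27731
r = -0.6477

-0.6477


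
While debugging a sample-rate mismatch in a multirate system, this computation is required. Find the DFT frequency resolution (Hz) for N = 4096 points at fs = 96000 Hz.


DFT frequency resolution:
df = fs / N
   = 96000 / 4096
   = 23.4375 Hz

23.4375 Hz


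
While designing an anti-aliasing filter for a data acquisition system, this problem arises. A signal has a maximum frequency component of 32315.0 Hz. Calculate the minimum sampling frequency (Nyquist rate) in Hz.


The Nyquist rate is twice the maximum frequency component.
fs_min = 2 * fmax
      = 2 * 32315.0
      = 64630.0 Hz

64630.0


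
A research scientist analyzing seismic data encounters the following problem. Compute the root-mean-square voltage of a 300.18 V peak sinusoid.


RMS voltage for a sinusoidal waveform:
V_rms = V_peak / sqrt(2)
      = 300.18 / 1.414214
      = 212.259 V

212.259 V


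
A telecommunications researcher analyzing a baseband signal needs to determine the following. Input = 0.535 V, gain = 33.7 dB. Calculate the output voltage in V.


Output voltage from dB gain:
V_out = V_in * 10^(gain_dB / 20)
      = 0.535 * 10^(33.7 / 20)
      = 0.535 * 48.417237
      = 25.9032 V

25.9032 V


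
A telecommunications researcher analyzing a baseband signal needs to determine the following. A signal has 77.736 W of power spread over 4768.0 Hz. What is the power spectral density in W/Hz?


Power spectral density:
PSD = P / BW
    = 77.736 / 4768.0
    = 0.01630369 W/Hz

0.01630369 W/Hz


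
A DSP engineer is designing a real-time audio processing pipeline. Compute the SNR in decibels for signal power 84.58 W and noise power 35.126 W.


SNR in decibels:
SNR = 10 * log10(Ps / Pn)
    = 10 * log10(84.58 / 35.126)
    = 10 * log10(2.4079)
    = 10 * 0.3816
    = 3.82 dB

3.82 dB


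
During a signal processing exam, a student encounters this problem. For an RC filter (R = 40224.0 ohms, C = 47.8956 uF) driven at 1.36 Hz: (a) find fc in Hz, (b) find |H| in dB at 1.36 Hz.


Step 1 — cutoff frequency:
fc = 1 / (2*pi*R*C)
C = 47.8956 uF = 4.78956e-05 F
fc = 1 / (2*pi*40224.0*4.78956e-05)
   = 0.0826113 Hz

Step 2 — magnitude at f = 1.36 Hz:
|H(f)| = 1 / sqrt(1 + (f/fc)^2)
f/fc = 1.36 / 0.0826113 = 16.462639
|H| = 1 / sqrt(1 + 271.018483) = 0.0606318
|H|_dB = 20*log10(0.0606318) = -24.35 dB

fc = 0.0826113 Hz; |H(1.36 Hz)| = -24.35 dB


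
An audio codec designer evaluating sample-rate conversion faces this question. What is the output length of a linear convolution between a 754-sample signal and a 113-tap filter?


Linear convolution output length:
L = N + M - 1
  = 754 + 113 - 1
  = 866 samples

866


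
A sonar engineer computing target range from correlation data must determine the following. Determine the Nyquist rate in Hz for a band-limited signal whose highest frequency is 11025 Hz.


The Nyquist rate is twice the maximum frequency component.
fs_min = 2 * fmax
      = 2 * 11025
      = 22050 Hz

22050


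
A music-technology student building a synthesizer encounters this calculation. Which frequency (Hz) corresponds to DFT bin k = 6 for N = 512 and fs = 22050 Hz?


Frequency of DFT bin k:
f_k = k * fs / N
    = 6 * 22050 / 512
    = 132300 / 512
    = 258.398 Hz

258.398 Hz


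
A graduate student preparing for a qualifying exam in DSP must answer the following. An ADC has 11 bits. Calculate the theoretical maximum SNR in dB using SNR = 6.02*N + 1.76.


Theoretical SNR for a full-scale sinusoid:
SNR = 6.02 * N + 1.76
    = 6.02 * 11 + 1.76
    = 66.22 + 1.76
    = 67.98 dB

67.98 dB


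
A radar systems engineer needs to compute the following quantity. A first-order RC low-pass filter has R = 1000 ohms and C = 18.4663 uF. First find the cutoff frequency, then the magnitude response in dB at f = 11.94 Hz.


Step 1 — cutoff frequency:
fc = 1 / (2*pi*R*C)
C = 18.4663 uF = 1.84663e-05 F
fc = 1 / (2*pi*1000*1.84663e-05)
   = 8.61867 Hz

Step 2 — magnitude at f = 11.94 Hz:
|H(f)| = 1 / sqrt(1 + (f/fc)^2)
f/fc = 11.94 / 8.61867 = 1.385365
|H| = 1 / sqrt(1 + 1.919236) = 0.5852823
|H|_dB = 20*log10(0.5852823) = -4.65 dB

fc = 8.61867 Hz; |H(11.94 Hz)| = -4.65 dB


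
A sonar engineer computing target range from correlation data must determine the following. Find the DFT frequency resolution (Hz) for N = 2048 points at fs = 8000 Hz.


DFT frequency resolution:
df = fs / N
   = 8000 / 2048
   = 3.9062 Hz

3.9062 Hz


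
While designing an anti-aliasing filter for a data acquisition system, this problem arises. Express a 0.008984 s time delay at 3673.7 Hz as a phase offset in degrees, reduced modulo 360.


Phase shift from frequency and time delay:
phi = 360 * f * t_delay
    = 360 * 3673.7 * 0.008984
    = 11881.63 degrees
    mod 360 = 1.63 degrees

1.63 degrees


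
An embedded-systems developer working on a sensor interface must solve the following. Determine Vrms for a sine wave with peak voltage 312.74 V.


RMS voltage for a sinusoidal waveform:
V_rms = V_peak / sqrt(2)
      = 312.74 / 1.414214
      = 221.141 V

221.141 V


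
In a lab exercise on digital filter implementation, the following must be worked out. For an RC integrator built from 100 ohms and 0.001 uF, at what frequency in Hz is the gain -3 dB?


Cutoff frequency of a first-order RC filter:
fc = 1 / (2 * pi * R * C)
C = 0.001 uF = 1e-09 F
fc = 1 / (2 * pi * 100 * 1e-09)
   = 1 / 6.2831853071796e-07
   = 1591549.430919 Hz

1591549.430919 Hz


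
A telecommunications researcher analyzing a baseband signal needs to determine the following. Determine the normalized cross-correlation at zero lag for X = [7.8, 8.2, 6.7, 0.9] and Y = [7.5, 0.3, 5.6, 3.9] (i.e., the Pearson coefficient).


Pearson correlation coefficient (population):
r = cov(X,Y) / (std(X) * std(Y))
Mean X = 5.9, Mean Y = 4.325
Cov(X,Y) = -0.02
Std(X) = 2.938537, Std(Y) = 2.649882
r = -0.0026

-0.0026


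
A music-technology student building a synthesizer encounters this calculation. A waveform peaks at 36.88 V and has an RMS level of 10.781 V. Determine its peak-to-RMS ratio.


Crest factor is the ratio of peak to RMS:
CF = V_peak / V_rms
   = 36.88 / 10.781
   = 3.4208

3.4208


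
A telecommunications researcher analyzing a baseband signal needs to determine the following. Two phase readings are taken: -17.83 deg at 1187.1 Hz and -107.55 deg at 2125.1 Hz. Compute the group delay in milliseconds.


Group delay from phase difference:
tau = -d(phi)/d(omega)
d(phi) = -89.72 deg = -1.565909 rad
d(omega) = 2*pi*(2125.1 - 1187.1) = 5893.6278 rad/s
tau = -(-1.565909) / 5893.6278
    = 0.2657 ms

0.2657 ms


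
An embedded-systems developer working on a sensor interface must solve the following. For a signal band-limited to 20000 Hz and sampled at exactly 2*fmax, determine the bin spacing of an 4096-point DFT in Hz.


Step 1 — Nyquist sampling rate:
fs = 2 * fmax = 2 * 20000 = 40000 Hz

Step 2 — DFT bin spacing:
df = fs / N = 40000 / 4096 = 9.7656 Hz

9.7656 Hz


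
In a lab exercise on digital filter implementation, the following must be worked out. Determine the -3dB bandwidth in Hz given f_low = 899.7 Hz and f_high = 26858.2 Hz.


Bandwidth is the difference of -3dB frequencies:
BW = f_high - f_low
   = 26858.2 - 899.7
   = 25958.5 Hz

25958.5 Hz


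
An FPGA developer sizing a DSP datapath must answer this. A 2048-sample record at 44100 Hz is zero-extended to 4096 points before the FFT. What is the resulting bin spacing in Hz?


Frequency resolution after zero-padding:
N_padded = 2048 * 2 = 4096
df = fs / N_padded
   = 44100 / 4096
   = 10.7666 Hz

10.7666 Hz


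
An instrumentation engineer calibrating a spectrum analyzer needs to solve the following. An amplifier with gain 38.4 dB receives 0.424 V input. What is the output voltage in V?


Output voltage from dB gain:
V_out = V_in * 10^(gain_dB / 20)
      = 0.424 * 10^(38.4 / 20)
      = 0.424 * 83.176377
      = 35.2668 V

35.2668 V


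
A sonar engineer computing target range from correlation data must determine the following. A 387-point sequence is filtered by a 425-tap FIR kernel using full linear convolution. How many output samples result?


Linear convolution output length:
L = N + M - 1
  = 387 + 425 - 1
  = 811 samples

811


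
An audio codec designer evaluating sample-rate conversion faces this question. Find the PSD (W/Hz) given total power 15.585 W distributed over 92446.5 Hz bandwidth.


Power spectral density:
PSD = P / BW
    = 15.585 / 92446.5
    = 0.00016858 W/Hz

0.00016858 W/Hz


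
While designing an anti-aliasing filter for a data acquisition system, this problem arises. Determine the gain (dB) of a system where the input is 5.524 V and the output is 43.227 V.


Voltage gain in dB:
G = 20 * log10(Vout / Vin)
  = 20 * log10(43.227 / 5.524)
  = 20 * log10(7.825308)
  = 20 * 0.893501
  = 17.87 dB

17.87 dB


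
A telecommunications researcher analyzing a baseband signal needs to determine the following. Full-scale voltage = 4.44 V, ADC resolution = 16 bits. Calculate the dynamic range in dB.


Dynamic range from full-scale to LSB:
V_min = V_max / 2^bits = 4.44 / 2^16
DR = 20 * log10(V_max / V_min)
   = 20 * log10(2^16)
   = 20 * 16 * log10(2)
   = 96.33 dB

96.33 dB


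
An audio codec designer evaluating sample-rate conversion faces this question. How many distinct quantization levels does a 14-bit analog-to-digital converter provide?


Number of quantization levels = 2^N
= 2^14
= 16384

16384


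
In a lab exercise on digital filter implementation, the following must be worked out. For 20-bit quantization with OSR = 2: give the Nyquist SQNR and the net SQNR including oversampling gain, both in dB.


Step 1 — baseline SQNR at Nyquist:
SQNR_base = 6.02*N + 1.76
          = 6.02*20 + 1.76
          = 122.16 dB

Step 2 — oversampling processing gain:
G = 10*log10(OSR) = 10*log10(2) = 3.01 dB

Step 3 — total:
SQNR_total = 122.16 + 3.01 = 125.17 dB

Base SQNR = 122.16 dB; oversampled SQNR = 125.17 dB


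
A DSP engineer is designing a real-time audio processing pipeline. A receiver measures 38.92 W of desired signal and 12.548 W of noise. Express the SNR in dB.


SNR in decibels:
SNR = 10 * log10(Ps / Pn)
    = 10 * log10(38.92 / 12.548)
    = 10 * log10(3.1017)
    = 10 * 0.4916
    = 4.92 dB

4.92 dB


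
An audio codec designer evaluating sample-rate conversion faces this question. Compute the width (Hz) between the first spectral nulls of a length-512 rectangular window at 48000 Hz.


Main lobe width for a rectangular window:
Width = 2 * fs / N
      = 2 * 48000 / 512
      = 96000 / 512
      = 187.5 Hz

187.5 Hz


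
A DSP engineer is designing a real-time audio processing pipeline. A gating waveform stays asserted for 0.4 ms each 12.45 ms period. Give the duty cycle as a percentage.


Duty cycle as a percentage:
DC = (t_on / T) * 100
   = (0.4 / 12.45) * 100
   = 0.032129 * 100
   = 3.21 %

3.21 %


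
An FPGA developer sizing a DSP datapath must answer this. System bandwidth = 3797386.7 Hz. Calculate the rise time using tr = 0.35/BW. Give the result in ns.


Rise time from bandwidth relationship:
tr = 0.35 / BW
   = 0.35 / 3797386.7
   = 9.216864851e-08 s
   = 92.1686 ns

92.1686 ns


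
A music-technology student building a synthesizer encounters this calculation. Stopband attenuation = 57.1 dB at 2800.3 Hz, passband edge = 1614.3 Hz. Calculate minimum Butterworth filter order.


Butterworth filter order formula:
n = log10(10^(A/10) - 1) / (2 * log10(f_stop/f_pass))
10^(57.1/10) - 1 = 512860.384
f_stop/f_pass = 2800.3 / 1614.3 = 1.7347
n = 11.9346 -> ceil = 12

12


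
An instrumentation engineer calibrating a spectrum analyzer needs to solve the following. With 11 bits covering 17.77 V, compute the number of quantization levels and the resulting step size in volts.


Step 1 — number of quantization levels:
L = 2^N = 2^11 = 2048

Step 2 — LSB step size:
delta = Vfs / L
      = 17.77 / 2048
      = 0.00867676 V

Levels = 2048; step size = 0.00867676 V


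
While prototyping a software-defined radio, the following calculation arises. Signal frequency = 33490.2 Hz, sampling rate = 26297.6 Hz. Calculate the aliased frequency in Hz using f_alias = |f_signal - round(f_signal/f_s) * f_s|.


Compute the nearest integer multiple of fs to the signal:
n = round(33490.2 / 26297.6) = 1
f_alias = |33490.2 - 1 * 26297.6|
        = |33490.2 - 26297.6|
        = 7192.6 Hz

7192.6


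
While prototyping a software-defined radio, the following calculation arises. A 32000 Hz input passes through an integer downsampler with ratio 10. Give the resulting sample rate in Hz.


Decimation reduces the sample rate:
fs_out = fs_in / M
       = 32000 / 10
       = 3200.0 Hz

3200.0 Hz


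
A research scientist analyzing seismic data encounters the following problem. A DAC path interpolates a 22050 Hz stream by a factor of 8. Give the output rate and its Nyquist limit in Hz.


Step 1 — output sample rate after interpolation by L:
fs_out = L * fs_in = 8 * 22050 = 176400 Hz

Step 2 — Nyquist frequency of the output stream:
f_Nyq = fs_out / 2 = 176400 / 2 = 88200.0 Hz

fs_out = 176400 Hz; f_Nyquist = 88200.0 Hz


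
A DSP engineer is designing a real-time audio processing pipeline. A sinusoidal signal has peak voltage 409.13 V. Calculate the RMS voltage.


RMS voltage for a sinusoidal waveform:
V_rms = V_peak / sqrt(2)
      = 409.13 / 1.414214
      = 289.299 V

289.299 V


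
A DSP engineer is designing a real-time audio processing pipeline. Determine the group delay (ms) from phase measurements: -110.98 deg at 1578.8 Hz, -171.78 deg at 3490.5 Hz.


Group delay from phase difference:
tau = -d(phi)/d(omega)
d(phi) = -60.8 deg = -1.06116 rad
d(omega) = 2*pi*(3490.5 - 1578.8) = 12011.5654 rad/s
tau = -(-1.06116) / 12011.5654
    = 0.0883 ms

0.0883 ms


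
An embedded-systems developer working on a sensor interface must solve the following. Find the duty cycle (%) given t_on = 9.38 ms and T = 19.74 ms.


Duty cycle as a percentage:
DC = (t_on / T) * 100
   = (9.38 / 19.74) * 100
   = 0.475177 * 100
   = 47.52 %

47.52 %


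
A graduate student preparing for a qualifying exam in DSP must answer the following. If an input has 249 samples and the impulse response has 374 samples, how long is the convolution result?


Linear convolution output length:
L = N + M - 1
  = 249 + 374 - 1
  = 622 samples

622


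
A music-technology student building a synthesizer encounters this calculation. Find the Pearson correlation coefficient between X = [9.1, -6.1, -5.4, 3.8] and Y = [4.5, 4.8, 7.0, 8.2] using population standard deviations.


Pearson correlation coefficient (population):
r = cov(X,Y) / (std(X) * std(Y))
Mean X = 0.35, Mean Y = 6.125
Cov(X,Y) = -0.88625
Std(X) = 6.386118, Std(Y) = 1.538465
r = -0.0902

-0.0902


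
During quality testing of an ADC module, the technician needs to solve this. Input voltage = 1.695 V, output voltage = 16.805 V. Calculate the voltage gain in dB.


Voltage gain in dB:
G = 20 * log10(Vout / Vin)
  = 20 * log10(16.805 / 1.695)
  = 20 * log10(9.914454)
  = 20 * 0.996269
  = 19.93 dB

19.93 dB


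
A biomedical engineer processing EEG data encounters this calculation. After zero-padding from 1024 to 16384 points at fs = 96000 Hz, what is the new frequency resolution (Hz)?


Frequency resolution after zero-padding:
N_padded = 1024 * 16 = 16384
df = fs / N_padded
   = 96000 / 16384
   = 5.8594 Hz

5.8594 Hz


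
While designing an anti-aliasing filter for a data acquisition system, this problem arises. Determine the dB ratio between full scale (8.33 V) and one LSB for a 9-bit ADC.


Dynamic range from full-scale to LSB:
V_min = V_max / 2^bits = 8.33 / 2^9
DR = 20 * log10(V_max / V_min)
   = 20 * log10(2^9)
   = 20 * 9 * log10(2)
   = 54.19 dB

54.19 dB


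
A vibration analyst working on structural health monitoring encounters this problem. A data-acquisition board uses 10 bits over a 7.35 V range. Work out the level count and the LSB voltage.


Step 1 — number of quantization levels:
L = 2^N = 2^10 = 1024

Step 2 — LSB step size:
delta = Vfs / L
      = 7.35 / 1024
      = 0.00717773 V

Levels = 1024; step size = 0.00717773 V


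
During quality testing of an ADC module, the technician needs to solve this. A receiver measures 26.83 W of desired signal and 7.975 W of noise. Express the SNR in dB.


SNR in decibels:
SNR = 10 * log10(Ps / Pn)
    = 10 * log10(26.83 / 7.975)
    = 10 * log10(3.3643)
    = 10 * 0.5269
    = 5.27 dB

5.27 dB


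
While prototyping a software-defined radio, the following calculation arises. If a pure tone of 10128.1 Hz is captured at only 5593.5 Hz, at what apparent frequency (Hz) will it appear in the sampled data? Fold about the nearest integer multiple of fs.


Compute the nearest integer multiple of fs to the signal:
n = round(10128.1 / 5593.5) = 2
f_alias = |10128.1 - 2 * 5593.5|
        = |10128.1 - 11187.0|
        = 1058.9 Hz

1058.9


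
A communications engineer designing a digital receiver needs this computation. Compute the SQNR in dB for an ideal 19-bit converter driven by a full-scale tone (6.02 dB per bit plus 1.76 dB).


Theoretical SNR for a full-scale sinusoid:
SNR = 6.02 * N + 1.76
    = 6.02 * 19 + 1.76
    = 114.38 + 1.76
    = 116.14 dB

116.14 dB


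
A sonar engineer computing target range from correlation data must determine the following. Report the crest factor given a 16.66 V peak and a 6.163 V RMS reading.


Crest factor is the ratio of peak to RMS:
CF = V_peak / V_rms
   = 16.66 / 6.163
   = 2.7032

2.7032


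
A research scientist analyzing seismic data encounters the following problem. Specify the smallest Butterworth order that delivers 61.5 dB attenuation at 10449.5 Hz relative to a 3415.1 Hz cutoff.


Butterworth filter order formula:
n = log10(10^(A/10) - 1) / (2 * log10(f_stop/f_pass))
10^(61.5/10) - 1 = 1412536.5446
f_stop/f_pass = 10449.5 / 3415.1 = 3.0598
n = 6.3312 -> ceil = 7

7


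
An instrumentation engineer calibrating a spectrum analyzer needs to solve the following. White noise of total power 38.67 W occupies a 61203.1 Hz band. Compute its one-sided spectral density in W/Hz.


Power spectral density:
PSD = P / BW
    = 38.67 / 61203.1
    = 0.00063183 W/Hz

0.00063183 W/Hz


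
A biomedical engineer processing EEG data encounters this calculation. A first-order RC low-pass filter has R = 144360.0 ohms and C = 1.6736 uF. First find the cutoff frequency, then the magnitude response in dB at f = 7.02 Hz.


Step 1 — cutoff frequency:
fc = 1 / (2*pi*R*C)
C = 1.6736 uF = 1.6736e-06 F
fc = 1 / (2*pi*144360.0*1.6736e-06)
   = 0.658751 Hz

Step 2 — magnitude at f = 7.02 Hz:
|H(f)| = 1 / sqrt(1 + (f/fc)^2)
f/fc = 7.02 / 0.658751 = 10.65653
|H| = 1 / sqrt(1 + 113.561632) = 0.0934287
|H|_dB = 20*log10(0.0934287) = -20.59 dB

fc = 0.658751 Hz; |H(7.02 Hz)| = -20.59 dB


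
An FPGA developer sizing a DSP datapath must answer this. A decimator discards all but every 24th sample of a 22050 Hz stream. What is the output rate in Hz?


Decimation reduces the sample rate:
fs_out = fs_in / M
       = 22050 / 24
       = 918.75 Hz

918.75 Hz


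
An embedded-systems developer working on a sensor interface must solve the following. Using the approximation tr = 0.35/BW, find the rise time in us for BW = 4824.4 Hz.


Rise time from bandwidth relationship:
tr = 0.35 / BW
   = 0.35 / 4824.4
   = 7.25478816e-05 s
   = 72.5479 us

72.5479 us


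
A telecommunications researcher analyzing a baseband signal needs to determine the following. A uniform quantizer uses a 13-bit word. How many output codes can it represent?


Number of quantization levels = 2^N
= 2^13
= 8192

8192


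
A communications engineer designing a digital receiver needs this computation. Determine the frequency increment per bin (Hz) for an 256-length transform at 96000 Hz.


DFT frequency resolution:
df = fs / N
   = 96000 / 256
   = 375.0 Hz

375.0 Hz


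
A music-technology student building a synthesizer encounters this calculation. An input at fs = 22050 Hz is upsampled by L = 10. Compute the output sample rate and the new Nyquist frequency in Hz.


Step 1 — output sample rate after interpolation by L:
fs_out = L * fs_in = 10 * 22050 = 220500 Hz

Step 2 — Nyquist frequency of the output stream:
f_Nyq = fs_out / 2 = 220500 / 2 = 110250.0 Hz

fs_out = 220500 Hz; f_Nyquist = 110250.0 Hz


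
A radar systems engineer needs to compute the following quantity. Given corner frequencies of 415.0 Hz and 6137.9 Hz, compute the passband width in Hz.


Bandwidth is the difference of -3dB frequencies:
BW = f_high - f_low
   = 6137.9 - 415.0
   = 5722.9 Hz

5722.9 Hz


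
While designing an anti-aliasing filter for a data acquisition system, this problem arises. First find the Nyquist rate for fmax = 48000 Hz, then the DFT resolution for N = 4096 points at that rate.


Step 1 — Nyquist sampling rate:
fs = 2 * fmax = 2 * 48000 = 96000 Hz

Step 2 — DFT bin spacing:
df = fs / N = 96000 / 4096 = 23.4375 Hz

23.4375 Hz


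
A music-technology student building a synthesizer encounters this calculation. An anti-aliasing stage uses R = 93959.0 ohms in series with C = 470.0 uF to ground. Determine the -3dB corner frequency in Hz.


Cutoff frequency of a first-order RC filter:
fc = 1 / (2 * pi * R * C)
C = 470.0 uF = 0.00047 F
fc = 1 / (2 * pi * 93959.0 * 0.00047)
   = 1 / 277.47004989032
   = 0.003604 Hz

0.003604 Hz


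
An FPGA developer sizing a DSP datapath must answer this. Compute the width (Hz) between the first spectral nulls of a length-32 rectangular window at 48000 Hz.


Main lobe width for a rectangular window:
Width = 2 * fs / N
      = 2 * 48000 / 32
      = 96000 / 32
      = 3000.0 Hz

3000.0 Hz


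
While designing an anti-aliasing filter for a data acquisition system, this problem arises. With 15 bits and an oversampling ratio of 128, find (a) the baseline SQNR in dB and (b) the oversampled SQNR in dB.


Step 1 — baseline SQNR at Nyquist:
SQNR_base = 6.02*N + 1.76
          = 6.02*15 + 1.76
          = 92.06 dB

Step 2 — oversampling processing gain:
G = 10*log10(OSR) = 10*log10(128) = 21.07 dB

Step 3 — total:
SQNR_total = 92.06 + 21.07 = 113.13 dB

Base SQNR = 92.06 dB; oversampled SQNR = 113.13 dB


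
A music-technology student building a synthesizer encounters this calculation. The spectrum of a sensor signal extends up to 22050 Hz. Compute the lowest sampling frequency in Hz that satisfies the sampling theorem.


The Nyquist rate is twice the maximum frequency component.
fs_min = 2 * fmax
      = 2 * 22050
      = 44100 Hz

44100


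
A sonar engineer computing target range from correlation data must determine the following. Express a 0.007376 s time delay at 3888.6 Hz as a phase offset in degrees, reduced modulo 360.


Phase shift from frequency and time delay:
phi = 360 * f * t_delay
    = 360 * 3888.6 * 0.007376
    = 10325.63 degrees
    mod 360 = 245.63 degrees

245.63 degrees


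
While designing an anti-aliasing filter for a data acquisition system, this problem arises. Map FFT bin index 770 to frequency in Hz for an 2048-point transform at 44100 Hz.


Frequency of DFT bin k:
f_k = k * fs / N
    = 770 * 44100 / 2048
    = 33957000 / 2048
    = 16580.566 Hz

16580.566 Hz


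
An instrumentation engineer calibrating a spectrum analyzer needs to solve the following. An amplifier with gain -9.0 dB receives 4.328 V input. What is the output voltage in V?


Output voltage from dB gain:
V_out = V_in * 10^(gain_dB / 20)
      = 4.328 * 10^(-9.0 / 20)
      = 4.328 * 0.354813
      = 1.5356 V

1.5356 V


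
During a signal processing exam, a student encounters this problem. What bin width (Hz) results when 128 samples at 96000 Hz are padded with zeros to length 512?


Frequency resolution after zero-padding:
N_padded = 128 * 4 = 512
df = fs / N_padded
   = 96000 / 512
   = 187.5 Hz

187.5 Hz


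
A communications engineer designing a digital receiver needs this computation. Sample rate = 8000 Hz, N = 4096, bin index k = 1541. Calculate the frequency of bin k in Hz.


Frequency of DFT bin k:
f_k = k * fs / N
    = 1541 * 8000 / 4096
    = 12328000 / 4096
    = 3009.766 Hz

3009.766 Hz


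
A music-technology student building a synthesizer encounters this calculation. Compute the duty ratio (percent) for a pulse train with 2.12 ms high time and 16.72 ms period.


Duty cycle as a percentage:
DC = (t_on / T) * 100
   = (2.12 / 16.72) * 100
   = 0.126794 * 100
   = 12.68 %

12.68 %


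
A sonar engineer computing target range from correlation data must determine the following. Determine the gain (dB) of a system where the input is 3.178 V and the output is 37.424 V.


Voltage gain in dB:
G = 20 * log10(Vout / Vin)
  = 20 * log10(37.424 / 3.178)
  = 20 * log10(11.77596)
  = 20 * 1.070996
  = 21.42 dB

21.42 dB


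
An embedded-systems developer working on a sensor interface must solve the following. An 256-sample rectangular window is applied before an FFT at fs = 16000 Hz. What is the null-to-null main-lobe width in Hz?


Main lobe width for a rectangular window:
Width = 2 * fs / N
      = 2 * 16000 / 256
      = 32000 / 256
      = 125.0 Hz

125.0 Hz


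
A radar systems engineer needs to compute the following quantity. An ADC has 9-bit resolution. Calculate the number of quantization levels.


Number of quantization levels = 2^N
= 2^9
= 512

512


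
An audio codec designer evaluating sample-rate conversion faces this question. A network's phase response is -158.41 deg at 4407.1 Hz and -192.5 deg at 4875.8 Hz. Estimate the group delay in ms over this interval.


Group delay from phase difference:
tau = -d(phi)/d(omega)
d(phi) = -34.09 deg = -0.594983 rad
d(omega) = 2*pi*(4875.8 - 4407.1) = 2944.929 rad/s
tau = -(-0.594983) / 2944.929
    = 0.202 ms

0.202 ms


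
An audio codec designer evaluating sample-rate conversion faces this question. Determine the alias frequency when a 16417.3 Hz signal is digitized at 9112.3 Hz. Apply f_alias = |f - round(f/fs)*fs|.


Compute the nearest integer multiple of fs to the signal:
n = round(16417.3 / 9112.3) = 2
f_alias = |16417.3 - 2 * 9112.3|
        = |16417.3 - 18224.6|
        = 1807.3 Hz

1807.3


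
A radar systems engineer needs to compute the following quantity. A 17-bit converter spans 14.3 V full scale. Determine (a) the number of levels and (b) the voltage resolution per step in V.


Step 1 — number of quantization levels:
L = 2^N = 2^17 = 131072

Step 2 — LSB step size:
delta = Vfs / L
      = 14.3 / 131072
      = 0.0001091 V

Levels = 131072; step size = 0.0001091 V


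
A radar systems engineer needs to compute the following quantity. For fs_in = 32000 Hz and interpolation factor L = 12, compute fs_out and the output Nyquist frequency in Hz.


Step 1 — output sample rate after interpolation by L:
fs_out = L * fs_in = 12 * 32000 = 384000 Hz

Step 2 — Nyquist frequency of the output stream:
f_Nyq = fs_out / 2 = 384000 / 2 = 192000.0 Hz

fs_out = 384000 Hz; f_Nyquist = 192000.0 Hz


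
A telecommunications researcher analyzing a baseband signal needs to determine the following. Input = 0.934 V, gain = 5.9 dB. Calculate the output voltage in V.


Output voltage from dB gain:
V_out = V_in * 10^(gain_dB / 20)
      = 0.934 * 10^(5.9 / 20)
      = 0.934 * 1.972423
      = 1.8422 V

1.8422 V


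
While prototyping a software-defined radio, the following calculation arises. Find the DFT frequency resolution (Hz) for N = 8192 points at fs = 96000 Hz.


DFT frequency resolution:
df = fs / N
   = 96000 / 8192
   = 11.7188 Hz

11.7188 Hz


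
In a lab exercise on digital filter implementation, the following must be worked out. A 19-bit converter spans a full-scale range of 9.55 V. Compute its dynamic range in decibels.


Dynamic range from full-scale to LSB:
V_min = V_max / 2^bits = 9.55 / 2^19
DR = 20 * log10(V_max / V_min)
   = 20 * log10(2^19)
   = 20 * 19 * log10(2)
   = 114.39 dB

114.39 dB


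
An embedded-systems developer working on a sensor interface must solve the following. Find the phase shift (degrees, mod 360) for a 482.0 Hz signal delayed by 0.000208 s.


Phase shift from frequency and time delay:
phi = 360 * f * t_delay
    = 360 * 482.0 * 0.000208
    = 36.09 degrees
    mod 360 = 36.09 degrees

36.09 degrees


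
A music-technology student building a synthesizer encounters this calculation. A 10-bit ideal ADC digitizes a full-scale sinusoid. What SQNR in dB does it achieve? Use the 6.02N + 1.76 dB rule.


Theoretical SNR for a full-scale sinusoid:
SNR = 6.02 * N + 1.76
    = 6.02 * 10 + 1.76
    = 60.2 + 1.76
    = 61.96 dB

61.96 dB
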